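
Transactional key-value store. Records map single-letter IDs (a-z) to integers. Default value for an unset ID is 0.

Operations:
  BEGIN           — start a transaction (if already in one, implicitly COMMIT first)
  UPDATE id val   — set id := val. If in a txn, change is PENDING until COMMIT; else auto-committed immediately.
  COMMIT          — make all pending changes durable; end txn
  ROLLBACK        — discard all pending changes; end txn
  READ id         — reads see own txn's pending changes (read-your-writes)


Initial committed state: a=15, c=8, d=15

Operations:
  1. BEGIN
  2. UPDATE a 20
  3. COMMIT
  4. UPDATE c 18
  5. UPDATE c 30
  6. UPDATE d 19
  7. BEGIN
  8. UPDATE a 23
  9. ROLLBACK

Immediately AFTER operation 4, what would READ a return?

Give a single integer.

Initial committed: {a=15, c=8, d=15}
Op 1: BEGIN: in_txn=True, pending={}
Op 2: UPDATE a=20 (pending; pending now {a=20})
Op 3: COMMIT: merged ['a'] into committed; committed now {a=20, c=8, d=15}
Op 4: UPDATE c=18 (auto-commit; committed c=18)
After op 4: visible(a) = 20 (pending={}, committed={a=20, c=18, d=15})

Answer: 20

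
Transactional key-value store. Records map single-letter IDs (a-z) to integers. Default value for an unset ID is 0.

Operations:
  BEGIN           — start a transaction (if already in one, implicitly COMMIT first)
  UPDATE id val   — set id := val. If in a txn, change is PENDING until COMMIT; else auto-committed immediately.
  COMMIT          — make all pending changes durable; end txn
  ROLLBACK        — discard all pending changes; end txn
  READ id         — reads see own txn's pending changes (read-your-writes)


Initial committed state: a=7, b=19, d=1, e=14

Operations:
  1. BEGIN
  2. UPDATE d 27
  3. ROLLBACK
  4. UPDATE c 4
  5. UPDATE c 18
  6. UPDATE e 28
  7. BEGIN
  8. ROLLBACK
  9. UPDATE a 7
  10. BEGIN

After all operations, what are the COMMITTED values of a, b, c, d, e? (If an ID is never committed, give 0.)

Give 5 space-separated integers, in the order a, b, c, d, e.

Initial committed: {a=7, b=19, d=1, e=14}
Op 1: BEGIN: in_txn=True, pending={}
Op 2: UPDATE d=27 (pending; pending now {d=27})
Op 3: ROLLBACK: discarded pending ['d']; in_txn=False
Op 4: UPDATE c=4 (auto-commit; committed c=4)
Op 5: UPDATE c=18 (auto-commit; committed c=18)
Op 6: UPDATE e=28 (auto-commit; committed e=28)
Op 7: BEGIN: in_txn=True, pending={}
Op 8: ROLLBACK: discarded pending []; in_txn=False
Op 9: UPDATE a=7 (auto-commit; committed a=7)
Op 10: BEGIN: in_txn=True, pending={}
Final committed: {a=7, b=19, c=18, d=1, e=28}

Answer: 7 19 18 1 28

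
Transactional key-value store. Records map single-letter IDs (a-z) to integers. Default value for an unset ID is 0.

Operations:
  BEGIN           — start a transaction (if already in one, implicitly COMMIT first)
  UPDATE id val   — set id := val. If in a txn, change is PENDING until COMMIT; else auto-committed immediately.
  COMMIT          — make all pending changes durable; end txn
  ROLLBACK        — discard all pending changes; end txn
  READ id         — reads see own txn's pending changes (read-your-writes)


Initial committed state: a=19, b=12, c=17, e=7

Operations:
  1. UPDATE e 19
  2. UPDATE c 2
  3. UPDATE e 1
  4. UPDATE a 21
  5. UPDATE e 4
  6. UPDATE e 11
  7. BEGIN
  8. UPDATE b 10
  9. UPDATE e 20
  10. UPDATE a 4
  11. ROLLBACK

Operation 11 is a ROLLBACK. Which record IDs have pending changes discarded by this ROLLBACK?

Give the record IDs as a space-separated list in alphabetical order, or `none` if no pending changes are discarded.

Answer: a b e

Derivation:
Initial committed: {a=19, b=12, c=17, e=7}
Op 1: UPDATE e=19 (auto-commit; committed e=19)
Op 2: UPDATE c=2 (auto-commit; committed c=2)
Op 3: UPDATE e=1 (auto-commit; committed e=1)
Op 4: UPDATE a=21 (auto-commit; committed a=21)
Op 5: UPDATE e=4 (auto-commit; committed e=4)
Op 6: UPDATE e=11 (auto-commit; committed e=11)
Op 7: BEGIN: in_txn=True, pending={}
Op 8: UPDATE b=10 (pending; pending now {b=10})
Op 9: UPDATE e=20 (pending; pending now {b=10, e=20})
Op 10: UPDATE a=4 (pending; pending now {a=4, b=10, e=20})
Op 11: ROLLBACK: discarded pending ['a', 'b', 'e']; in_txn=False
ROLLBACK at op 11 discards: ['a', 'b', 'e']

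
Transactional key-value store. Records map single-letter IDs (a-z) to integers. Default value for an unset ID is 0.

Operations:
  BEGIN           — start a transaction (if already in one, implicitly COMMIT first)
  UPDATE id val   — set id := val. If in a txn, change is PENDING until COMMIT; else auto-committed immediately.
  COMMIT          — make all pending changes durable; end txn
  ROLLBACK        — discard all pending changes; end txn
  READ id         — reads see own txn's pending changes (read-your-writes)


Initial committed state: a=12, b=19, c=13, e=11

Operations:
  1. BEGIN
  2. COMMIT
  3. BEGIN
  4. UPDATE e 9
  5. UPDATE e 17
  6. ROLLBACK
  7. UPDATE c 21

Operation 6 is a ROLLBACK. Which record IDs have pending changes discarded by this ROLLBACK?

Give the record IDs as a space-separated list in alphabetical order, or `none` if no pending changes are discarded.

Initial committed: {a=12, b=19, c=13, e=11}
Op 1: BEGIN: in_txn=True, pending={}
Op 2: COMMIT: merged [] into committed; committed now {a=12, b=19, c=13, e=11}
Op 3: BEGIN: in_txn=True, pending={}
Op 4: UPDATE e=9 (pending; pending now {e=9})
Op 5: UPDATE e=17 (pending; pending now {e=17})
Op 6: ROLLBACK: discarded pending ['e']; in_txn=False
Op 7: UPDATE c=21 (auto-commit; committed c=21)
ROLLBACK at op 6 discards: ['e']

Answer: e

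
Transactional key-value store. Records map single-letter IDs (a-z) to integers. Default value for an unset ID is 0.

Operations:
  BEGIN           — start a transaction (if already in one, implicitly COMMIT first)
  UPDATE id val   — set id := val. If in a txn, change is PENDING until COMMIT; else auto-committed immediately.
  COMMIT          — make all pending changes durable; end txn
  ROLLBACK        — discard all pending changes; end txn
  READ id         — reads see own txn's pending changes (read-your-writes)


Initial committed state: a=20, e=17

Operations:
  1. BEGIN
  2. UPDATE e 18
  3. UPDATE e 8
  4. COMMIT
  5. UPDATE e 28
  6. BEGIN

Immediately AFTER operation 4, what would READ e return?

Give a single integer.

Initial committed: {a=20, e=17}
Op 1: BEGIN: in_txn=True, pending={}
Op 2: UPDATE e=18 (pending; pending now {e=18})
Op 3: UPDATE e=8 (pending; pending now {e=8})
Op 4: COMMIT: merged ['e'] into committed; committed now {a=20, e=8}
After op 4: visible(e) = 8 (pending={}, committed={a=20, e=8})

Answer: 8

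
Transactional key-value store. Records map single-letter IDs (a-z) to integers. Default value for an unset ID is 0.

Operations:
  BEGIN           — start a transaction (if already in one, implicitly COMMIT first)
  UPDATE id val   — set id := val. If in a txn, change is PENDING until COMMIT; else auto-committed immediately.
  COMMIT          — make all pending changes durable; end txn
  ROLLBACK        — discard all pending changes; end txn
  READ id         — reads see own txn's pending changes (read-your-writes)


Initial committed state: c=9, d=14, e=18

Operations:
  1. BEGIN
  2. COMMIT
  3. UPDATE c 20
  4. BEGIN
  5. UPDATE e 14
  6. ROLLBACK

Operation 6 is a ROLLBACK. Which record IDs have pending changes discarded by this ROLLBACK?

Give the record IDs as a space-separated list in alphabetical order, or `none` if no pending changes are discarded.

Answer: e

Derivation:
Initial committed: {c=9, d=14, e=18}
Op 1: BEGIN: in_txn=True, pending={}
Op 2: COMMIT: merged [] into committed; committed now {c=9, d=14, e=18}
Op 3: UPDATE c=20 (auto-commit; committed c=20)
Op 4: BEGIN: in_txn=True, pending={}
Op 5: UPDATE e=14 (pending; pending now {e=14})
Op 6: ROLLBACK: discarded pending ['e']; in_txn=False
ROLLBACK at op 6 discards: ['e']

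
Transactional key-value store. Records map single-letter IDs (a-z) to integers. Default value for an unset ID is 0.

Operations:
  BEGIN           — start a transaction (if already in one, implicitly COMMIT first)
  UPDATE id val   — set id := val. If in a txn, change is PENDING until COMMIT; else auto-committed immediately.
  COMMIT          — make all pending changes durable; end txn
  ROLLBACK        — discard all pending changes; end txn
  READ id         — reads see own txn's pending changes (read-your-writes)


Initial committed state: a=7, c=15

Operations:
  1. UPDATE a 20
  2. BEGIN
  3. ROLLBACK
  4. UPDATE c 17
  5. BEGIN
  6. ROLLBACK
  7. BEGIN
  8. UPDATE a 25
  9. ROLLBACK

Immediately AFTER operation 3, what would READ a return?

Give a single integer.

Answer: 20

Derivation:
Initial committed: {a=7, c=15}
Op 1: UPDATE a=20 (auto-commit; committed a=20)
Op 2: BEGIN: in_txn=True, pending={}
Op 3: ROLLBACK: discarded pending []; in_txn=False
After op 3: visible(a) = 20 (pending={}, committed={a=20, c=15})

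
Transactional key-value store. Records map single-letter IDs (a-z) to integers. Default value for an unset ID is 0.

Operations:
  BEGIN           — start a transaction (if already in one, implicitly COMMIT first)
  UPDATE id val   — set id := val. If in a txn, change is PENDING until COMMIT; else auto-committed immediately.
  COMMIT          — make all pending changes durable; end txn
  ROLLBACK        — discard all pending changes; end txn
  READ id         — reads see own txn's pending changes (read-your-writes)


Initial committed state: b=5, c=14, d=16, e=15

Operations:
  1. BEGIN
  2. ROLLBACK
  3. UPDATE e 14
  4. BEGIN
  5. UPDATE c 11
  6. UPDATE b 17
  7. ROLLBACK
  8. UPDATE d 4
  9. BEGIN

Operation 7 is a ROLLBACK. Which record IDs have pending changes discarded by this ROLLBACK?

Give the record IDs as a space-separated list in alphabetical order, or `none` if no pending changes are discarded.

Initial committed: {b=5, c=14, d=16, e=15}
Op 1: BEGIN: in_txn=True, pending={}
Op 2: ROLLBACK: discarded pending []; in_txn=False
Op 3: UPDATE e=14 (auto-commit; committed e=14)
Op 4: BEGIN: in_txn=True, pending={}
Op 5: UPDATE c=11 (pending; pending now {c=11})
Op 6: UPDATE b=17 (pending; pending now {b=17, c=11})
Op 7: ROLLBACK: discarded pending ['b', 'c']; in_txn=False
Op 8: UPDATE d=4 (auto-commit; committed d=4)
Op 9: BEGIN: in_txn=True, pending={}
ROLLBACK at op 7 discards: ['b', 'c']

Answer: b c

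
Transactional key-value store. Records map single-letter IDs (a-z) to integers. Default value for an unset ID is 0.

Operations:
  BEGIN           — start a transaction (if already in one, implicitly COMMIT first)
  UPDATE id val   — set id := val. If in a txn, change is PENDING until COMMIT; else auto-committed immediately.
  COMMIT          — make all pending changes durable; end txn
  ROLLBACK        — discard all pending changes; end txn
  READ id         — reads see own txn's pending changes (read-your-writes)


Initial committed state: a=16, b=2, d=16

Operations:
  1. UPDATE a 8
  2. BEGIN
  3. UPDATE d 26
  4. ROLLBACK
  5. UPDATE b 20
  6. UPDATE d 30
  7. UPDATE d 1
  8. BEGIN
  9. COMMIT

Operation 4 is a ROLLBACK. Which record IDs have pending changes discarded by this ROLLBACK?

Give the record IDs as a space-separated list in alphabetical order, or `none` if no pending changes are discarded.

Answer: d

Derivation:
Initial committed: {a=16, b=2, d=16}
Op 1: UPDATE a=8 (auto-commit; committed a=8)
Op 2: BEGIN: in_txn=True, pending={}
Op 3: UPDATE d=26 (pending; pending now {d=26})
Op 4: ROLLBACK: discarded pending ['d']; in_txn=False
Op 5: UPDATE b=20 (auto-commit; committed b=20)
Op 6: UPDATE d=30 (auto-commit; committed d=30)
Op 7: UPDATE d=1 (auto-commit; committed d=1)
Op 8: BEGIN: in_txn=True, pending={}
Op 9: COMMIT: merged [] into committed; committed now {a=8, b=20, d=1}
ROLLBACK at op 4 discards: ['d']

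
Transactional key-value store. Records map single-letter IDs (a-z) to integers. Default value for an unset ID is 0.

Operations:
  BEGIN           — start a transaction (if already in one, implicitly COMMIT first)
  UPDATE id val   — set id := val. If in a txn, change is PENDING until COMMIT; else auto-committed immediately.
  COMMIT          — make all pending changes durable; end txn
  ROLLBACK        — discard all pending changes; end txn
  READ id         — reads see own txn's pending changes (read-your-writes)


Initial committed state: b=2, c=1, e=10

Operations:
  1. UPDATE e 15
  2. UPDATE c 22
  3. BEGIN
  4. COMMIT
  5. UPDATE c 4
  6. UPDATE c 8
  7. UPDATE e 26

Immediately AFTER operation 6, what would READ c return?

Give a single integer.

Initial committed: {b=2, c=1, e=10}
Op 1: UPDATE e=15 (auto-commit; committed e=15)
Op 2: UPDATE c=22 (auto-commit; committed c=22)
Op 3: BEGIN: in_txn=True, pending={}
Op 4: COMMIT: merged [] into committed; committed now {b=2, c=22, e=15}
Op 5: UPDATE c=4 (auto-commit; committed c=4)
Op 6: UPDATE c=8 (auto-commit; committed c=8)
After op 6: visible(c) = 8 (pending={}, committed={b=2, c=8, e=15})

Answer: 8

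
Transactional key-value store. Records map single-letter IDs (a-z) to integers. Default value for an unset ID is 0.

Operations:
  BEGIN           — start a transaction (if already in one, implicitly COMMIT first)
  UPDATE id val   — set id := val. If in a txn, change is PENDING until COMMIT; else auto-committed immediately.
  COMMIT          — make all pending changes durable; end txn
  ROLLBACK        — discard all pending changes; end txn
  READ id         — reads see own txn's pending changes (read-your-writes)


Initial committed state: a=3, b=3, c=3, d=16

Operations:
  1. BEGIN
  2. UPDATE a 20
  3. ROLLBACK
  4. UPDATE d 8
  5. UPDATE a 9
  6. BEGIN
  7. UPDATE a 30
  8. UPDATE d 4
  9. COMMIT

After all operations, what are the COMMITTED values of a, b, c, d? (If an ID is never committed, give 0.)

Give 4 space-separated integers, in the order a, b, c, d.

Answer: 30 3 3 4

Derivation:
Initial committed: {a=3, b=3, c=3, d=16}
Op 1: BEGIN: in_txn=True, pending={}
Op 2: UPDATE a=20 (pending; pending now {a=20})
Op 3: ROLLBACK: discarded pending ['a']; in_txn=False
Op 4: UPDATE d=8 (auto-commit; committed d=8)
Op 5: UPDATE a=9 (auto-commit; committed a=9)
Op 6: BEGIN: in_txn=True, pending={}
Op 7: UPDATE a=30 (pending; pending now {a=30})
Op 8: UPDATE d=4 (pending; pending now {a=30, d=4})
Op 9: COMMIT: merged ['a', 'd'] into committed; committed now {a=30, b=3, c=3, d=4}
Final committed: {a=30, b=3, c=3, d=4}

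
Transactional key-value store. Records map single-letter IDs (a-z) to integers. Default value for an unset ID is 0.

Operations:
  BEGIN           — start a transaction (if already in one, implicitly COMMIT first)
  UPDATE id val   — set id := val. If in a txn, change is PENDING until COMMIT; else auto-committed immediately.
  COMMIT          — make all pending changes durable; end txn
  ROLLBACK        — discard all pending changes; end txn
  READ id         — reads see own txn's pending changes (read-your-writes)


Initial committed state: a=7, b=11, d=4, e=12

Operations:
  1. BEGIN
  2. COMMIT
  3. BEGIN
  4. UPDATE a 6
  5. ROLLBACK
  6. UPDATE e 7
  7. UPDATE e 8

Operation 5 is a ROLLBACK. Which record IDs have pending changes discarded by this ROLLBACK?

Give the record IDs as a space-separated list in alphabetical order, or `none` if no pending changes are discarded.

Initial committed: {a=7, b=11, d=4, e=12}
Op 1: BEGIN: in_txn=True, pending={}
Op 2: COMMIT: merged [] into committed; committed now {a=7, b=11, d=4, e=12}
Op 3: BEGIN: in_txn=True, pending={}
Op 4: UPDATE a=6 (pending; pending now {a=6})
Op 5: ROLLBACK: discarded pending ['a']; in_txn=False
Op 6: UPDATE e=7 (auto-commit; committed e=7)
Op 7: UPDATE e=8 (auto-commit; committed e=8)
ROLLBACK at op 5 discards: ['a']

Answer: a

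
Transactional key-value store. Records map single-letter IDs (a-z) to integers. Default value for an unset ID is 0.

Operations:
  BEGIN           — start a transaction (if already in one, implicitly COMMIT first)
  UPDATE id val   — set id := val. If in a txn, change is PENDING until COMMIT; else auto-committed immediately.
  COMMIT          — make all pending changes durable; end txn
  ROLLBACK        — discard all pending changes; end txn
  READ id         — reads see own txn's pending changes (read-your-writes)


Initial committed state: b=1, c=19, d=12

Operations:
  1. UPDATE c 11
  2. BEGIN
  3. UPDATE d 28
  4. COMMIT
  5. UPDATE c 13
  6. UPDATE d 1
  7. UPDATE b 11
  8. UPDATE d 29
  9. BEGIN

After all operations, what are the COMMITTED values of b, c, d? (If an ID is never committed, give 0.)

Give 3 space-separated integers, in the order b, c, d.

Answer: 11 13 29

Derivation:
Initial committed: {b=1, c=19, d=12}
Op 1: UPDATE c=11 (auto-commit; committed c=11)
Op 2: BEGIN: in_txn=True, pending={}
Op 3: UPDATE d=28 (pending; pending now {d=28})
Op 4: COMMIT: merged ['d'] into committed; committed now {b=1, c=11, d=28}
Op 5: UPDATE c=13 (auto-commit; committed c=13)
Op 6: UPDATE d=1 (auto-commit; committed d=1)
Op 7: UPDATE b=11 (auto-commit; committed b=11)
Op 8: UPDATE d=29 (auto-commit; committed d=29)
Op 9: BEGIN: in_txn=True, pending={}
Final committed: {b=11, c=13, d=29}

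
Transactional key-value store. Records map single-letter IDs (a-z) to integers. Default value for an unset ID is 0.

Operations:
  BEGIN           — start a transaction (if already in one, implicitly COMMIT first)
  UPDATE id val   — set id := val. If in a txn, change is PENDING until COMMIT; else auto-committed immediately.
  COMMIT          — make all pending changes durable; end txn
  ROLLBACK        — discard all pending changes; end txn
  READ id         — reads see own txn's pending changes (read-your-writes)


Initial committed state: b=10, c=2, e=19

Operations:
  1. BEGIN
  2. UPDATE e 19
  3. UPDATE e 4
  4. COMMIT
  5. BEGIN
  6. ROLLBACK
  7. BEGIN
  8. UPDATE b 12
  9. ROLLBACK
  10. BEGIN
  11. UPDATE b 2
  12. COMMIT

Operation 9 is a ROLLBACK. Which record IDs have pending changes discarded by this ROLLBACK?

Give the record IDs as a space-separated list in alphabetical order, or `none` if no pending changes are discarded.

Answer: b

Derivation:
Initial committed: {b=10, c=2, e=19}
Op 1: BEGIN: in_txn=True, pending={}
Op 2: UPDATE e=19 (pending; pending now {e=19})
Op 3: UPDATE e=4 (pending; pending now {e=4})
Op 4: COMMIT: merged ['e'] into committed; committed now {b=10, c=2, e=4}
Op 5: BEGIN: in_txn=True, pending={}
Op 6: ROLLBACK: discarded pending []; in_txn=False
Op 7: BEGIN: in_txn=True, pending={}
Op 8: UPDATE b=12 (pending; pending now {b=12})
Op 9: ROLLBACK: discarded pending ['b']; in_txn=False
Op 10: BEGIN: in_txn=True, pending={}
Op 11: UPDATE b=2 (pending; pending now {b=2})
Op 12: COMMIT: merged ['b'] into committed; committed now {b=2, c=2, e=4}
ROLLBACK at op 9 discards: ['b']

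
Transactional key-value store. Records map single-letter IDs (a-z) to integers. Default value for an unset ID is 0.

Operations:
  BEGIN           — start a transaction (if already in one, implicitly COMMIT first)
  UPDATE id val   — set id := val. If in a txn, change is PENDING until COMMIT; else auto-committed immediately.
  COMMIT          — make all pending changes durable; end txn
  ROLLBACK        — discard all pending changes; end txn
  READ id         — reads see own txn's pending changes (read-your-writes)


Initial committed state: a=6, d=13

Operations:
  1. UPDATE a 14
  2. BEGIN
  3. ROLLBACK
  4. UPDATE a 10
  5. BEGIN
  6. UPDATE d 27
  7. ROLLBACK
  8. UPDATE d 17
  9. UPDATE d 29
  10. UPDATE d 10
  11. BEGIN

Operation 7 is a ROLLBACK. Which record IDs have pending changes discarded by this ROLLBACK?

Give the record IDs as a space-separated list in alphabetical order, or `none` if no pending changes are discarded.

Initial committed: {a=6, d=13}
Op 1: UPDATE a=14 (auto-commit; committed a=14)
Op 2: BEGIN: in_txn=True, pending={}
Op 3: ROLLBACK: discarded pending []; in_txn=False
Op 4: UPDATE a=10 (auto-commit; committed a=10)
Op 5: BEGIN: in_txn=True, pending={}
Op 6: UPDATE d=27 (pending; pending now {d=27})
Op 7: ROLLBACK: discarded pending ['d']; in_txn=False
Op 8: UPDATE d=17 (auto-commit; committed d=17)
Op 9: UPDATE d=29 (auto-commit; committed d=29)
Op 10: UPDATE d=10 (auto-commit; committed d=10)
Op 11: BEGIN: in_txn=True, pending={}
ROLLBACK at op 7 discards: ['d']

Answer: d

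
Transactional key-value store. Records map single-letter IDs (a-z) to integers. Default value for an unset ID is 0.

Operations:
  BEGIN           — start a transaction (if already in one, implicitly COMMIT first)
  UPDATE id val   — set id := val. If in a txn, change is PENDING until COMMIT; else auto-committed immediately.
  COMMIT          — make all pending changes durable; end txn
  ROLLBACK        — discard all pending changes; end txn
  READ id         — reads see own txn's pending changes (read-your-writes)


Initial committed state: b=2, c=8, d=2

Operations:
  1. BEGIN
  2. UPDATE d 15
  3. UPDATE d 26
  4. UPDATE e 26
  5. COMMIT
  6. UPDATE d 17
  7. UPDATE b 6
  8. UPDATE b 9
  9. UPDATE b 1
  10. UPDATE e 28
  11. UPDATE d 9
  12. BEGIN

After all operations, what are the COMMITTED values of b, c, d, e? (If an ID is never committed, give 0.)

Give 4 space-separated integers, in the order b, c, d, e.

Initial committed: {b=2, c=8, d=2}
Op 1: BEGIN: in_txn=True, pending={}
Op 2: UPDATE d=15 (pending; pending now {d=15})
Op 3: UPDATE d=26 (pending; pending now {d=26})
Op 4: UPDATE e=26 (pending; pending now {d=26, e=26})
Op 5: COMMIT: merged ['d', 'e'] into committed; committed now {b=2, c=8, d=26, e=26}
Op 6: UPDATE d=17 (auto-commit; committed d=17)
Op 7: UPDATE b=6 (auto-commit; committed b=6)
Op 8: UPDATE b=9 (auto-commit; committed b=9)
Op 9: UPDATE b=1 (auto-commit; committed b=1)
Op 10: UPDATE e=28 (auto-commit; committed e=28)
Op 11: UPDATE d=9 (auto-commit; committed d=9)
Op 12: BEGIN: in_txn=True, pending={}
Final committed: {b=1, c=8, d=9, e=28}

Answer: 1 8 9 28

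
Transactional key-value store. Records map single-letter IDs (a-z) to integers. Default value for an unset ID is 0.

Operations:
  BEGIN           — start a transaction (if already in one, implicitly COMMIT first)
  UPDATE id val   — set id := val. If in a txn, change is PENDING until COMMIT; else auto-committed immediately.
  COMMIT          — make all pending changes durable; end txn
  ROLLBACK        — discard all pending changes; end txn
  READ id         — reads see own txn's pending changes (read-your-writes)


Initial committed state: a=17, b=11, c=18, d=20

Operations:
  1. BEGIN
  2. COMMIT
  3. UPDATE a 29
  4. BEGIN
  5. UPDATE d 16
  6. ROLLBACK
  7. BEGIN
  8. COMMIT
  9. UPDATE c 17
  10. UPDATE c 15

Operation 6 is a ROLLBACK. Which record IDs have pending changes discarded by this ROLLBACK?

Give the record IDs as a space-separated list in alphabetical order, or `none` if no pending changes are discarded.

Initial committed: {a=17, b=11, c=18, d=20}
Op 1: BEGIN: in_txn=True, pending={}
Op 2: COMMIT: merged [] into committed; committed now {a=17, b=11, c=18, d=20}
Op 3: UPDATE a=29 (auto-commit; committed a=29)
Op 4: BEGIN: in_txn=True, pending={}
Op 5: UPDATE d=16 (pending; pending now {d=16})
Op 6: ROLLBACK: discarded pending ['d']; in_txn=False
Op 7: BEGIN: in_txn=True, pending={}
Op 8: COMMIT: merged [] into committed; committed now {a=29, b=11, c=18, d=20}
Op 9: UPDATE c=17 (auto-commit; committed c=17)
Op 10: UPDATE c=15 (auto-commit; committed c=15)
ROLLBACK at op 6 discards: ['d']

Answer: d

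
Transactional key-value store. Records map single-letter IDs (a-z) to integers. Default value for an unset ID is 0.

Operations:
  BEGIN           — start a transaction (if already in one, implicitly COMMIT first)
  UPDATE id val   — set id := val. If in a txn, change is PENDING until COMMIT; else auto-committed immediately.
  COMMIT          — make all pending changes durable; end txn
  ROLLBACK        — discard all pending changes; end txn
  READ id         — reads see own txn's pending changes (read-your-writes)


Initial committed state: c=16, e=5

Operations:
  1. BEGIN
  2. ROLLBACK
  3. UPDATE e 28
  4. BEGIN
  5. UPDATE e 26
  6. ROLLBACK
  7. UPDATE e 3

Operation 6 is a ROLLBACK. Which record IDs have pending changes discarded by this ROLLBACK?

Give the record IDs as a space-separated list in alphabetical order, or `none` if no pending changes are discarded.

Initial committed: {c=16, e=5}
Op 1: BEGIN: in_txn=True, pending={}
Op 2: ROLLBACK: discarded pending []; in_txn=False
Op 3: UPDATE e=28 (auto-commit; committed e=28)
Op 4: BEGIN: in_txn=True, pending={}
Op 5: UPDATE e=26 (pending; pending now {e=26})
Op 6: ROLLBACK: discarded pending ['e']; in_txn=False
Op 7: UPDATE e=3 (auto-commit; committed e=3)
ROLLBACK at op 6 discards: ['e']

Answer: e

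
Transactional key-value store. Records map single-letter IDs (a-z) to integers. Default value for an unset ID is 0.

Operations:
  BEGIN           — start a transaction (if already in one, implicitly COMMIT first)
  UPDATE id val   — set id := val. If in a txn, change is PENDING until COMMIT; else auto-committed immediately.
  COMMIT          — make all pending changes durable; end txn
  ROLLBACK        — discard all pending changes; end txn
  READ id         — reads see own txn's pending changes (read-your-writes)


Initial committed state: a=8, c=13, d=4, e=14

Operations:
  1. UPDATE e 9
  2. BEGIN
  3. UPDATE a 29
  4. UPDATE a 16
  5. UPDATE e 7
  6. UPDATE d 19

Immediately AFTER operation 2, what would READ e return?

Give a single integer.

Answer: 9

Derivation:
Initial committed: {a=8, c=13, d=4, e=14}
Op 1: UPDATE e=9 (auto-commit; committed e=9)
Op 2: BEGIN: in_txn=True, pending={}
After op 2: visible(e) = 9 (pending={}, committed={a=8, c=13, d=4, e=9})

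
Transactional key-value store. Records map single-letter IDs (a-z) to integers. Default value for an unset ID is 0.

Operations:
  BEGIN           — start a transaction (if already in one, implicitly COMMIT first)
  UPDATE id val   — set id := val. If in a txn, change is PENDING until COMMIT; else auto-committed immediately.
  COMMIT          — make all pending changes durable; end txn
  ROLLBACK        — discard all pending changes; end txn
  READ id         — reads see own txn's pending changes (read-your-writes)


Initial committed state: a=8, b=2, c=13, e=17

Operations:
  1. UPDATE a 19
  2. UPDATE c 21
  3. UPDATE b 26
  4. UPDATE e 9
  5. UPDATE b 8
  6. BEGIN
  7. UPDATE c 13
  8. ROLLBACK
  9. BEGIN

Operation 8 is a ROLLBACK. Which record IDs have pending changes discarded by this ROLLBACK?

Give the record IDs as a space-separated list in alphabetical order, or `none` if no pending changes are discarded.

Initial committed: {a=8, b=2, c=13, e=17}
Op 1: UPDATE a=19 (auto-commit; committed a=19)
Op 2: UPDATE c=21 (auto-commit; committed c=21)
Op 3: UPDATE b=26 (auto-commit; committed b=26)
Op 4: UPDATE e=9 (auto-commit; committed e=9)
Op 5: UPDATE b=8 (auto-commit; committed b=8)
Op 6: BEGIN: in_txn=True, pending={}
Op 7: UPDATE c=13 (pending; pending now {c=13})
Op 8: ROLLBACK: discarded pending ['c']; in_txn=False
Op 9: BEGIN: in_txn=True, pending={}
ROLLBACK at op 8 discards: ['c']

Answer: c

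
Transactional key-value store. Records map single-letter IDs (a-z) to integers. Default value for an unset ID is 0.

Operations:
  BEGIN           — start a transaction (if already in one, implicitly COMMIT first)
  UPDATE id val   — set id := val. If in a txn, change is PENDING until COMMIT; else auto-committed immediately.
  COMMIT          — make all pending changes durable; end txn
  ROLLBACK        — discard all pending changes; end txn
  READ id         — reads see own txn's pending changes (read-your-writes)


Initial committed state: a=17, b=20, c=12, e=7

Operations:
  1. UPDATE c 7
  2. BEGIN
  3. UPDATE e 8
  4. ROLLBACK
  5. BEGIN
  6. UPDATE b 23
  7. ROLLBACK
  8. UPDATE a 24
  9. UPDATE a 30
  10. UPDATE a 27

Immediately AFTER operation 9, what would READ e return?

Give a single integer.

Initial committed: {a=17, b=20, c=12, e=7}
Op 1: UPDATE c=7 (auto-commit; committed c=7)
Op 2: BEGIN: in_txn=True, pending={}
Op 3: UPDATE e=8 (pending; pending now {e=8})
Op 4: ROLLBACK: discarded pending ['e']; in_txn=False
Op 5: BEGIN: in_txn=True, pending={}
Op 6: UPDATE b=23 (pending; pending now {b=23})
Op 7: ROLLBACK: discarded pending ['b']; in_txn=False
Op 8: UPDATE a=24 (auto-commit; committed a=24)
Op 9: UPDATE a=30 (auto-commit; committed a=30)
After op 9: visible(e) = 7 (pending={}, committed={a=30, b=20, c=7, e=7})

Answer: 7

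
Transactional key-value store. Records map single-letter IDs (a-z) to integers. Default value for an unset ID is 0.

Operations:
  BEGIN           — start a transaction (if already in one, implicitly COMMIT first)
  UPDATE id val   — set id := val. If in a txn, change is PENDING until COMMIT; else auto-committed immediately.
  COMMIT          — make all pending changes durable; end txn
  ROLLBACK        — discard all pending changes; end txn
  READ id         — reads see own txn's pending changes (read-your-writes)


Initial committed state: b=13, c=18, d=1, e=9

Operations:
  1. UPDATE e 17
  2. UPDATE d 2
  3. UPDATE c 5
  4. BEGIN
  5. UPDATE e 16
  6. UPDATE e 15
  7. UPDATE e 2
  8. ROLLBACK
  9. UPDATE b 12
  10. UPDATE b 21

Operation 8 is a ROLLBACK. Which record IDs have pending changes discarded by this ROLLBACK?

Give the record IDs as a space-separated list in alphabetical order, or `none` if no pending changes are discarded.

Answer: e

Derivation:
Initial committed: {b=13, c=18, d=1, e=9}
Op 1: UPDATE e=17 (auto-commit; committed e=17)
Op 2: UPDATE d=2 (auto-commit; committed d=2)
Op 3: UPDATE c=5 (auto-commit; committed c=5)
Op 4: BEGIN: in_txn=True, pending={}
Op 5: UPDATE e=16 (pending; pending now {e=16})
Op 6: UPDATE e=15 (pending; pending now {e=15})
Op 7: UPDATE e=2 (pending; pending now {e=2})
Op 8: ROLLBACK: discarded pending ['e']; in_txn=False
Op 9: UPDATE b=12 (auto-commit; committed b=12)
Op 10: UPDATE b=21 (auto-commit; committed b=21)
ROLLBACK at op 8 discards: ['e']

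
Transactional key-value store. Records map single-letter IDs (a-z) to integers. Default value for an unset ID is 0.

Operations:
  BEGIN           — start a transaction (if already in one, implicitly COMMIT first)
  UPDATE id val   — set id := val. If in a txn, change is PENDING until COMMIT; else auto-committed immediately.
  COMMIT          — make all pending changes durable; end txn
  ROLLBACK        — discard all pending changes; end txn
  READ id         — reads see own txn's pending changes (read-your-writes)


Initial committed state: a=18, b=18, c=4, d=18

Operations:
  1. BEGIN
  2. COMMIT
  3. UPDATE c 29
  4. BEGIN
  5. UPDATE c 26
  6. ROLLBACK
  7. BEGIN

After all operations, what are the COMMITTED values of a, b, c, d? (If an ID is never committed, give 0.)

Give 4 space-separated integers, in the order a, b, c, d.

Answer: 18 18 29 18

Derivation:
Initial committed: {a=18, b=18, c=4, d=18}
Op 1: BEGIN: in_txn=True, pending={}
Op 2: COMMIT: merged [] into committed; committed now {a=18, b=18, c=4, d=18}
Op 3: UPDATE c=29 (auto-commit; committed c=29)
Op 4: BEGIN: in_txn=True, pending={}
Op 5: UPDATE c=26 (pending; pending now {c=26})
Op 6: ROLLBACK: discarded pending ['c']; in_txn=False
Op 7: BEGIN: in_txn=True, pending={}
Final committed: {a=18, b=18, c=29, d=18}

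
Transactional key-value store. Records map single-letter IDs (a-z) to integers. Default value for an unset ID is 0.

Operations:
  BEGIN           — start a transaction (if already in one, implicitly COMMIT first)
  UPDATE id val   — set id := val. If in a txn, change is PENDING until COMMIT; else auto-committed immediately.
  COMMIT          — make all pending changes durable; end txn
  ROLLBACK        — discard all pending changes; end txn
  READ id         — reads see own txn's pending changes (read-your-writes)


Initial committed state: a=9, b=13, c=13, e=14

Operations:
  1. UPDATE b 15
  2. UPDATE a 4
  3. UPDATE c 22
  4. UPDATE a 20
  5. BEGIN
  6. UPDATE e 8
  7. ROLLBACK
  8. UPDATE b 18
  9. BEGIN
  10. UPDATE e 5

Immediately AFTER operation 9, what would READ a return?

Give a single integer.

Initial committed: {a=9, b=13, c=13, e=14}
Op 1: UPDATE b=15 (auto-commit; committed b=15)
Op 2: UPDATE a=4 (auto-commit; committed a=4)
Op 3: UPDATE c=22 (auto-commit; committed c=22)
Op 4: UPDATE a=20 (auto-commit; committed a=20)
Op 5: BEGIN: in_txn=True, pending={}
Op 6: UPDATE e=8 (pending; pending now {e=8})
Op 7: ROLLBACK: discarded pending ['e']; in_txn=False
Op 8: UPDATE b=18 (auto-commit; committed b=18)
Op 9: BEGIN: in_txn=True, pending={}
After op 9: visible(a) = 20 (pending={}, committed={a=20, b=18, c=22, e=14})

Answer: 20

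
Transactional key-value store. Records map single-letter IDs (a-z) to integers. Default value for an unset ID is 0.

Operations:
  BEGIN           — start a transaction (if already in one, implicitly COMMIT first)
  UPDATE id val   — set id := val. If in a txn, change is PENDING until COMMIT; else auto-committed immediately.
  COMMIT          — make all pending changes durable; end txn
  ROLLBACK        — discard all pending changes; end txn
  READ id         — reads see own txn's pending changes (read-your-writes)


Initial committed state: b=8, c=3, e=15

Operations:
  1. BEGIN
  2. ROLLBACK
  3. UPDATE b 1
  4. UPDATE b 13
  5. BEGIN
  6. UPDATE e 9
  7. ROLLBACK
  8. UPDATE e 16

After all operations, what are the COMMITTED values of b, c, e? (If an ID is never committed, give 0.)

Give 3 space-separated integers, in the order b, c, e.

Answer: 13 3 16

Derivation:
Initial committed: {b=8, c=3, e=15}
Op 1: BEGIN: in_txn=True, pending={}
Op 2: ROLLBACK: discarded pending []; in_txn=False
Op 3: UPDATE b=1 (auto-commit; committed b=1)
Op 4: UPDATE b=13 (auto-commit; committed b=13)
Op 5: BEGIN: in_txn=True, pending={}
Op 6: UPDATE e=9 (pending; pending now {e=9})
Op 7: ROLLBACK: discarded pending ['e']; in_txn=False
Op 8: UPDATE e=16 (auto-commit; committed e=16)
Final committed: {b=13, c=3, e=16}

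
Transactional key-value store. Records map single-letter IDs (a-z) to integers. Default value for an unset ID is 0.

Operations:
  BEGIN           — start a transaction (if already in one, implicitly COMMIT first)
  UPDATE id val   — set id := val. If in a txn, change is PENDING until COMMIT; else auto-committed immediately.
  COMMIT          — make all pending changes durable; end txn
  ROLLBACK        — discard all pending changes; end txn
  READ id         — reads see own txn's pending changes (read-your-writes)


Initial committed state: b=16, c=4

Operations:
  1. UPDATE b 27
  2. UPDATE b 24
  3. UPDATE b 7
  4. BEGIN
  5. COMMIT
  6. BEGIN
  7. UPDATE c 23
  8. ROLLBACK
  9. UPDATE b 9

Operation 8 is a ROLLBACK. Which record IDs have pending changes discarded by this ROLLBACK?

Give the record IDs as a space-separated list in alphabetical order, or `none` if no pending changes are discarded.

Answer: c

Derivation:
Initial committed: {b=16, c=4}
Op 1: UPDATE b=27 (auto-commit; committed b=27)
Op 2: UPDATE b=24 (auto-commit; committed b=24)
Op 3: UPDATE b=7 (auto-commit; committed b=7)
Op 4: BEGIN: in_txn=True, pending={}
Op 5: COMMIT: merged [] into committed; committed now {b=7, c=4}
Op 6: BEGIN: in_txn=True, pending={}
Op 7: UPDATE c=23 (pending; pending now {c=23})
Op 8: ROLLBACK: discarded pending ['c']; in_txn=False
Op 9: UPDATE b=9 (auto-commit; committed b=9)
ROLLBACK at op 8 discards: ['c']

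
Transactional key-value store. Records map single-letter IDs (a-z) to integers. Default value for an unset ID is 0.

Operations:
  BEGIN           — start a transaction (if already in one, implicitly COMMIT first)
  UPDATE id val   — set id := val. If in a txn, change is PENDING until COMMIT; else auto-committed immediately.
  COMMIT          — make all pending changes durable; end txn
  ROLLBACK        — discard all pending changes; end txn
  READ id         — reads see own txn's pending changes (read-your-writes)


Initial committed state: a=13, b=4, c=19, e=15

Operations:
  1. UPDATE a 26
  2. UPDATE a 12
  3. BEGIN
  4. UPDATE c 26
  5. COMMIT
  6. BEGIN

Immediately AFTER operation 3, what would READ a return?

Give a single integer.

Initial committed: {a=13, b=4, c=19, e=15}
Op 1: UPDATE a=26 (auto-commit; committed a=26)
Op 2: UPDATE a=12 (auto-commit; committed a=12)
Op 3: BEGIN: in_txn=True, pending={}
After op 3: visible(a) = 12 (pending={}, committed={a=12, b=4, c=19, e=15})

Answer: 12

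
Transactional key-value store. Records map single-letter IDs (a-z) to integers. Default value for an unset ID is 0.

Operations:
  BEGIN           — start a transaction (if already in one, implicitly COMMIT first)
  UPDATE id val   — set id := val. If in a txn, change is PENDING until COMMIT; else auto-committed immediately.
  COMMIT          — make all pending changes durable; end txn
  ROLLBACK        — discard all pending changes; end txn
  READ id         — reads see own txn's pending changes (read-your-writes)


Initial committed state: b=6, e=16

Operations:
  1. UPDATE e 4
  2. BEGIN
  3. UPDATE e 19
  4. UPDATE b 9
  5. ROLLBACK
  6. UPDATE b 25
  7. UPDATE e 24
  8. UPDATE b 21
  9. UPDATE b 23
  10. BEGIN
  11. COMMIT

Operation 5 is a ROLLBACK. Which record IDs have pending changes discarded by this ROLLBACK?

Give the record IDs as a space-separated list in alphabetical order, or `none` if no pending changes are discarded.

Initial committed: {b=6, e=16}
Op 1: UPDATE e=4 (auto-commit; committed e=4)
Op 2: BEGIN: in_txn=True, pending={}
Op 3: UPDATE e=19 (pending; pending now {e=19})
Op 4: UPDATE b=9 (pending; pending now {b=9, e=19})
Op 5: ROLLBACK: discarded pending ['b', 'e']; in_txn=False
Op 6: UPDATE b=25 (auto-commit; committed b=25)
Op 7: UPDATE e=24 (auto-commit; committed e=24)
Op 8: UPDATE b=21 (auto-commit; committed b=21)
Op 9: UPDATE b=23 (auto-commit; committed b=23)
Op 10: BEGIN: in_txn=True, pending={}
Op 11: COMMIT: merged [] into committed; committed now {b=23, e=24}
ROLLBACK at op 5 discards: ['b', 'e']

Answer: b e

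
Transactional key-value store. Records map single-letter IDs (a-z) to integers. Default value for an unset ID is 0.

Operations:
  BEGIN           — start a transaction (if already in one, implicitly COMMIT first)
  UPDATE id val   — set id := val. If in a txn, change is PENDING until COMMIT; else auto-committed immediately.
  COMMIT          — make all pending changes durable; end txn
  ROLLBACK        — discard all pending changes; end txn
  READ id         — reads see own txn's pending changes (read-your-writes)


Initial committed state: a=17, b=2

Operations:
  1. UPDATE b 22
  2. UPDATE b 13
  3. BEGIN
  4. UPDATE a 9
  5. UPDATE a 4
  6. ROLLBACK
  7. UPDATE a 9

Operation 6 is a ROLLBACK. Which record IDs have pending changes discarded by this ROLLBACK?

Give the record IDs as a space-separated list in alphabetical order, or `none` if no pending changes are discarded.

Initial committed: {a=17, b=2}
Op 1: UPDATE b=22 (auto-commit; committed b=22)
Op 2: UPDATE b=13 (auto-commit; committed b=13)
Op 3: BEGIN: in_txn=True, pending={}
Op 4: UPDATE a=9 (pending; pending now {a=9})
Op 5: UPDATE a=4 (pending; pending now {a=4})
Op 6: ROLLBACK: discarded pending ['a']; in_txn=False
Op 7: UPDATE a=9 (auto-commit; committed a=9)
ROLLBACK at op 6 discards: ['a']

Answer: a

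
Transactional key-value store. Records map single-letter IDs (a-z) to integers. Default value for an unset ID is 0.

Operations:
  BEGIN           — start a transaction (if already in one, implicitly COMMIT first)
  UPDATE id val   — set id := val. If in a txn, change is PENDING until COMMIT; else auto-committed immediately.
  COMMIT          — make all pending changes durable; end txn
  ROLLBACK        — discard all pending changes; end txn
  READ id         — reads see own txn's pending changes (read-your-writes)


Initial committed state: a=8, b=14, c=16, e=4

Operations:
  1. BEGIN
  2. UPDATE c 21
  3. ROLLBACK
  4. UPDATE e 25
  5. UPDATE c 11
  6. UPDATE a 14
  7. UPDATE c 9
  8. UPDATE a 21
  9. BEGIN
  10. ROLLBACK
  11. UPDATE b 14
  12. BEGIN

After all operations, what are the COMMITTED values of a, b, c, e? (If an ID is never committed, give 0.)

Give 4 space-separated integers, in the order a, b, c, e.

Answer: 21 14 9 25

Derivation:
Initial committed: {a=8, b=14, c=16, e=4}
Op 1: BEGIN: in_txn=True, pending={}
Op 2: UPDATE c=21 (pending; pending now {c=21})
Op 3: ROLLBACK: discarded pending ['c']; in_txn=False
Op 4: UPDATE e=25 (auto-commit; committed e=25)
Op 5: UPDATE c=11 (auto-commit; committed c=11)
Op 6: UPDATE a=14 (auto-commit; committed a=14)
Op 7: UPDATE c=9 (auto-commit; committed c=9)
Op 8: UPDATE a=21 (auto-commit; committed a=21)
Op 9: BEGIN: in_txn=True, pending={}
Op 10: ROLLBACK: discarded pending []; in_txn=False
Op 11: UPDATE b=14 (auto-commit; committed b=14)
Op 12: BEGIN: in_txn=True, pending={}
Final committed: {a=21, b=14, c=9, e=25}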